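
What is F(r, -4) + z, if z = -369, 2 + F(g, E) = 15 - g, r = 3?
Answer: -359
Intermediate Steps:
F(g, E) = 13 - g (F(g, E) = -2 + (15 - g) = 13 - g)
F(r, -4) + z = (13 - 1*3) - 369 = (13 - 3) - 369 = 10 - 369 = -359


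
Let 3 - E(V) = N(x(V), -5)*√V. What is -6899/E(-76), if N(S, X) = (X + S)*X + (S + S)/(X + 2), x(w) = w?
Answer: -186273/142020445 - 56585598*I*√19/142020445 ≈ -0.0013116 - 1.7367*I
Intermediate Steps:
N(S, X) = X*(S + X) + 2*S/(2 + X) (N(S, X) = (S + X)*X + (2*S)/(2 + X) = X*(S + X) + 2*S/(2 + X))
E(V) = 3 - √V*(25 - 17*V/3) (E(V) = 3 - ((-5)³ + 2*V + 2*(-5)² + V*(-5)² + 2*V*(-5))/(2 - 5)*√V = 3 - (-125 + 2*V + 2*25 + V*25 - 10*V)/(-3)*√V = 3 - (-(-125 + 2*V + 50 + 25*V - 10*V)/3)*√V = 3 - (-(-75 + 17*V)/3)*√V = 3 - (25 - 17*V/3)*√V = 3 - √V*(25 - 17*V/3))
-6899/E(-76) = -6899/(3 + √(-76)*(-75 + 17*(-76))/3) = -6899/(3 + (2*I*√19)*(-75 - 1292)/3) = -6899/(3 + (⅓)*(2*I*√19)*(-1367)) = -6899/(3 - 2734*I*√19/3)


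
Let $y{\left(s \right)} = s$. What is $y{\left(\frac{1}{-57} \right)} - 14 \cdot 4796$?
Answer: $- \frac{3827209}{57} \approx -67144.0$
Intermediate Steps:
$y{\left(\frac{1}{-57} \right)} - 14 \cdot 4796 = \frac{1}{-57} - 14 \cdot 4796 = - \frac{1}{57} - 67144 = - \frac{3827209}{57}$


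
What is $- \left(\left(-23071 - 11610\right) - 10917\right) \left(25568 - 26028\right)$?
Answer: $-20975080$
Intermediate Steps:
$- \left(\left(-23071 - 11610\right) - 10917\right) \left(25568 - 26028\right) = - \left(-34681 - 10917\right) \left(-460\right) = - \left(-45598\right) \left(-460\right) = \left(-1\right) 20975080 = -20975080$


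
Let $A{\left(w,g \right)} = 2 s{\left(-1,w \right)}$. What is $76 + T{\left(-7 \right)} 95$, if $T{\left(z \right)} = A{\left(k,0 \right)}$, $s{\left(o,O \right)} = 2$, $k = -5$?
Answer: $456$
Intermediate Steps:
$A{\left(w,g \right)} = 4$ ($A{\left(w,g \right)} = 2 \cdot 2 = 4$)
$T{\left(z \right)} = 4$
$76 + T{\left(-7 \right)} 95 = 76 + 4 \cdot 95 = 76 + 380 = 456$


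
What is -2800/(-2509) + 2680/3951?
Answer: 17786920/9913059 ≈ 1.7943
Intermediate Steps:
-2800/(-2509) + 2680/3951 = -2800*(-1/2509) + 2680*(1/3951) = 2800/2509 + 2680/3951 = 17786920/9913059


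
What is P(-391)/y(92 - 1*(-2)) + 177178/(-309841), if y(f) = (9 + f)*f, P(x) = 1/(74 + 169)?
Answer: -416850977387/728970976566 ≈ -0.57183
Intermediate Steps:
P(x) = 1/243
y(f) = f*(9 + f)
P(-391)/y(92 - 1*(-2)) + 177178/(-309841) = 1/(243*(((92 - 1*(-2))*(9 + (92 - 1*(-2)))))) + 177178/(-309841) = 1/(243*(((92 + 2)*(9 + (92 + 2))))) + 177178*(-1/309841) = 1/(243*((94*(9 + 94)))) - 177178/309841 = 1/(243*((94*103))) - 177178/309841 = (1/243)/9682 - 177178/309841 = (1/243)*(1/9682) - 177178/309841 = 1/2352726 - 177178/309841 = -416850977387/728970976566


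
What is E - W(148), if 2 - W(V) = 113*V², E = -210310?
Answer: 2264840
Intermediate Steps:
W(V) = 2 - 113*V²
E - W(148) = -210310 - (2 - 113*148²) = -210310 - (2 - 113*21904) = -210310 - (2 - 2475152) = -210310 - 1*(-2475150) = -210310 + 2475150 = 2264840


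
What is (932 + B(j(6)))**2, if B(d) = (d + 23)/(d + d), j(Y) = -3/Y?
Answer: 3308761/4 ≈ 8.2719e+5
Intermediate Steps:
B(d) = (23 + d)/(2*d) (B(d) = (23 + d)/((2*d)) = (23 + d)*(1/(2*d)) = (23 + d)/(2*d))
(932 + B(j(6)))**2 = (932 + (23 - 3/6)/(2*((-3/6))))**2 = (932 + (23 - 3*1/6)/(2*((-3*1/6))))**2 = (932 + (23 - 1/2)/(2*(-1/2)))**2 = (932 + (1/2)*(-2)*(45/2))**2 = (932 - 45/2)**2 = (1819/2)**2 = 3308761/4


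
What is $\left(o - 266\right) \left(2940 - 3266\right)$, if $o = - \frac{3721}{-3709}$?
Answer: $\frac{320416598}{3709} \approx 86389.0$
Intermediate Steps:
$o = \frac{3721}{3709}$ ($o = \left(-3721\right) \left(- \frac{1}{3709}\right) = \frac{3721}{3709} \approx 1.0032$)
$\left(o - 266\right) \left(2940 - 3266\right) = \left(\frac{3721}{3709} - 266\right) \left(2940 - 3266\right) = \left(- \frac{982873}{3709}\right) \left(-326\right) = \frac{320416598}{3709}$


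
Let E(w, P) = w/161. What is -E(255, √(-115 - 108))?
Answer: -255/161 ≈ -1.5839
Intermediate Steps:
E(w, P) = w/161 (E(w, P) = w*(1/161) = w/161)
-E(255, √(-115 - 108)) = -255/161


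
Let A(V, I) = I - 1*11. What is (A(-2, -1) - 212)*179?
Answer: -40096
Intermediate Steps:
A(V, I) = -11 + I (A(V, I) = I - 11 = -11 + I)
(A(-2, -1) - 212)*179 = ((-11 - 1) - 212)*179 = (-12 - 212)*179 = -224*179 = -40096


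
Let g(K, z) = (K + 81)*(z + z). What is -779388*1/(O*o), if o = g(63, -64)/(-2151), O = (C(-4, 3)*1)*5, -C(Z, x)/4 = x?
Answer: 15522811/10240 ≈ 1515.9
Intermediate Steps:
g(K, z) = 2*z*(81 + K) (g(K, z) = (81 + K)*(2*z) = 2*z*(81 + K))
C(Z, x) = -4*x
O = -60 (O = (-4*3*1)*5 = -12*1*5 = -12*5 = -60)
o = 2048/239 (o = (2*(-64)*(81 + 63))/(-2151) = (2*(-64)*144)*(-1/2151) = -18432*(-1/2151) = 2048/239 ≈ 8.5690)
-779388*1/(O*o) = -779388/((2048/239)*(-60)) = -779388/(-122880/239) = -779388*(-239/122880) = 15522811/10240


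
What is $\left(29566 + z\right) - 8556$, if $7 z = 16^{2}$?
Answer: $\frac{147326}{7} \approx 21047.0$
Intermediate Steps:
$z = \frac{256}{7}$ ($z = \frac{16^{2}}{7} = \frac{1}{7} \cdot 256 = \frac{256}{7} \approx 36.571$)
$\left(29566 + z\right) - 8556 = \left(29566 + \frac{256}{7}\right) - 8556 = \frac{207218}{7} - 8556 = \frac{147326}{7}$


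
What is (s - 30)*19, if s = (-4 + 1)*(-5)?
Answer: -285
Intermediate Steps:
s = 15 (s = -3*(-5) = 15)
(s - 30)*19 = (15 - 30)*19 = -15*19 = -285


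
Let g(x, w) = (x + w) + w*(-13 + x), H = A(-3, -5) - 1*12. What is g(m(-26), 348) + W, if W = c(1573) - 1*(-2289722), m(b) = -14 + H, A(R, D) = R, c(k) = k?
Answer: 2276998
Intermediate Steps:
H = -15 (H = -3 - 1*12 = -3 - 12 = -15)
m(b) = -29 (m(b) = -14 - 15 = -29)
W = 2291295 (W = 1573 - 1*(-2289722) = 1573 + 2289722 = 2291295)
g(x, w) = w + x + w*(-13 + x) (g(x, w) = (w + x) + w*(-13 + x) = w + x + w*(-13 + x))
g(m(-26), 348) + W = (-29 - 12*348 + 348*(-29)) + 2291295 = (-29 - 4176 - 10092) + 2291295 = -14297 + 2291295 = 2276998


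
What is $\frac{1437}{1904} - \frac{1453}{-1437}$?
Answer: $\frac{4831481}{2736048} \approx 1.7659$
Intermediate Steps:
$\frac{1437}{1904} - \frac{1453}{-1437} = 1437 \cdot \frac{1}{1904} - - \frac{1453}{1437} = \frac{1437}{1904} + \frac{1453}{1437} = \frac{4831481}{2736048}$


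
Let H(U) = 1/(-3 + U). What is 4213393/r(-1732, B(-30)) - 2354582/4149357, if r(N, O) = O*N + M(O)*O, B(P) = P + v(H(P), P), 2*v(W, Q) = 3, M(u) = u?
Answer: 23152976469850/277587833943 ≈ 83.408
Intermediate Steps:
v(W, Q) = 3/2 (v(W, Q) = (½)*3 = 3/2)
B(P) = 3/2 + P (B(P) = P + 3/2 = 3/2 + P)
r(N, O) = O² + N*O (r(N, O) = O*N + O*O = N*O + O² = O² + N*O)
4213393/r(-1732, B(-30)) - 2354582/4149357 = 4213393/(((3/2 - 30)*(-1732 + (3/2 - 30)))) - 2354582/4149357 = 4213393/((-57*(-1732 - 57/2)/2)) - 2354582*1/4149357 = 4213393/((-57/2*(-3521/2))) - 2354582/4149357 = 4213393/(200697/4) - 2354582/4149357 = 4213393*(4/200697) - 2354582/4149357 = 16853572/200697 - 2354582/4149357 = 23152976469850/277587833943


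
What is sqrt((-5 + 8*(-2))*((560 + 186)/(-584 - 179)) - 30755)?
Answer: I*sqrt(365156213)/109 ≈ 175.31*I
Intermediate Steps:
sqrt((-5 + 8*(-2))*((560 + 186)/(-584 - 179)) - 30755) = sqrt((-5 - 16)*(746/(-763)) - 30755) = sqrt(-15666*(-1)/763 - 30755) = sqrt(-21*(-746/763) - 30755) = sqrt(2238/109 - 30755) = sqrt(-3350057/109) = I*sqrt(365156213)/109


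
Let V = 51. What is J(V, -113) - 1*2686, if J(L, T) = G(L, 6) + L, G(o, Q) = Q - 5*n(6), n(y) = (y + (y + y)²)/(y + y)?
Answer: -5383/2 ≈ -2691.5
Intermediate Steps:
n(y) = (y + 4*y²)/(2*y) (n(y) = (y + (2*y)²)/((2*y)) = (y + 4*y²)*(1/(2*y)) = (y + 4*y²)/(2*y))
G(o, Q) = -125/2 + Q (G(o, Q) = Q - 5*(½ + 2*6) = Q - 5*(½ + 12) = Q - 5*25/2 = Q - 125/2 = -125/2 + Q)
J(L, T) = -113/2 + L (J(L, T) = (-125/2 + 6) + L = -113/2 + L)
J(V, -113) - 1*2686 = (-113/2 + 51) - 1*2686 = -11/2 - 2686 = -5383/2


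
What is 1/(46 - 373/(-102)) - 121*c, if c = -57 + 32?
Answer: 15321727/5065 ≈ 3025.0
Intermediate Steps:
c = -25
1/(46 - 373/(-102)) - 121*c = 1/(46 - 373/(-102)) - 121*(-25) = 1/(46 - 373*(-1/102)) + 3025 = 1/(46 + 373/102) + 3025 = 1/(5065/102) + 3025 = 102/5065 + 3025 = 15321727/5065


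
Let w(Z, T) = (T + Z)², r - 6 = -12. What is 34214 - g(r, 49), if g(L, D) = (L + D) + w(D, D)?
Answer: 24567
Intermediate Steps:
r = -6 (r = 6 - 12 = -6)
g(L, D) = D + L + 4*D² (g(L, D) = (L + D) + (D + D)² = (D + L) + (2*D)² = (D + L) + 4*D² = D + L + 4*D²)
34214 - g(r, 49) = 34214 - (49 - 6 + 4*49²) = 34214 - (49 - 6 + 4*2401) = 34214 - (49 - 6 + 9604) = 34214 - 1*9647 = 34214 - 9647 = 24567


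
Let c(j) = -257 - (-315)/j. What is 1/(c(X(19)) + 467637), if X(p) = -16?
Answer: 16/7477765 ≈ 2.1397e-6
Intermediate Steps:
c(j) = -257 + 315/j
1/(c(X(19)) + 467637) = 1/((-257 + 315/(-16)) + 467637) = 1/((-257 + 315*(-1/16)) + 467637) = 1/((-257 - 315/16) + 467637) = 1/(-4427/16 + 467637) = 1/(7477765/16) = 16/7477765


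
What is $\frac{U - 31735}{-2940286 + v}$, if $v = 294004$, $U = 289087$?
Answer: $- \frac{42892}{441047} \approx -0.09725$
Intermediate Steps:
$\frac{U - 31735}{-2940286 + v} = \frac{289087 - 31735}{-2940286 + 294004} = \frac{257352}{-2646282} = 257352 \left(- \frac{1}{2646282}\right) = - \frac{42892}{441047}$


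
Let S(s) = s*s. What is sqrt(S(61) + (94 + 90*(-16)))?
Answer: 5*sqrt(95) ≈ 48.734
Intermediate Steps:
S(s) = s**2
sqrt(S(61) + (94 + 90*(-16))) = sqrt(61**2 + (94 + 90*(-16))) = sqrt(3721 + (94 - 1440)) = sqrt(3721 - 1346) = sqrt(2375) = 5*sqrt(95)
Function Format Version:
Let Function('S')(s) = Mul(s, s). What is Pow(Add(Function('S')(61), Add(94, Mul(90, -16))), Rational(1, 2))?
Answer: Mul(5, Pow(95, Rational(1, 2))) ≈ 48.734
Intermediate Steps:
Function('S')(s) = Pow(s, 2)
Pow(Add(Function('S')(61), Add(94, Mul(90, -16))), Rational(1, 2)) = Pow(Add(Pow(61, 2), Add(94, Mul(90, -16))), Rational(1, 2)) = Pow(Add(3721, Add(94, -1440)), Rational(1, 2)) = Pow(Add(3721, -1346), Rational(1, 2)) = Pow(2375, Rational(1, 2)) = Mul(5, Pow(95, Rational(1, 2)))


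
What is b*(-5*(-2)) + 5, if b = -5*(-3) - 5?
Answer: 105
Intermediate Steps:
b = 10 (b = 15 - 5 = 10)
b*(-5*(-2)) + 5 = 10*(-5*(-2)) + 5 = 10*10 + 5 = 100 + 5 = 105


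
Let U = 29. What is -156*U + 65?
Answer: -4459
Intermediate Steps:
-156*U + 65 = -156*29 + 65 = -4524 + 65 = -4459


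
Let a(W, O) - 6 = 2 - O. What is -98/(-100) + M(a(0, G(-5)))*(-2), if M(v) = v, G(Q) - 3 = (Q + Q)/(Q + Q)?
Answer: -351/50 ≈ -7.0200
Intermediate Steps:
G(Q) = 4 (G(Q) = 3 + (Q + Q)/(Q + Q) = 3 + (2*Q)/((2*Q)) = 3 + (2*Q)*(1/(2*Q)) = 3 + 1 = 4)
a(W, O) = 8 - O (a(W, O) = 6 + (2 - O) = 8 - O)
-98/(-100) + M(a(0, G(-5)))*(-2) = -98/(-100) + (8 - 1*4)*(-2) = -98*(-1/100) + (8 - 4)*(-2) = 49/50 + 4*(-2) = 49/50 - 8 = -351/50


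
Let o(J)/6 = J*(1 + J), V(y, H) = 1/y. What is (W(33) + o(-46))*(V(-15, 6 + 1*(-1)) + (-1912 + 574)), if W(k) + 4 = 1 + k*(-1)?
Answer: -82853088/5 ≈ -1.6571e+7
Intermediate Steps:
W(k) = -3 - k (W(k) = -4 + (1 + k*(-1)) = -4 + (1 - k) = -3 - k)
o(J) = 6*J*(1 + J) (o(J) = 6*(J*(1 + J)) = 6*J*(1 + J))
(W(33) + o(-46))*(V(-15, 6 + 1*(-1)) + (-1912 + 574)) = ((-3 - 1*33) + 6*(-46)*(1 - 46))*(1/(-15) + (-1912 + 574)) = ((-3 - 33) + 6*(-46)*(-45))*(-1/15 - 1338) = (-36 + 12420)*(-20071/15) = 12384*(-20071/15) = -82853088/5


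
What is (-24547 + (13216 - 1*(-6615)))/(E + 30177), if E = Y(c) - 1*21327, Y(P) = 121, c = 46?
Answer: -4716/8971 ≈ -0.52569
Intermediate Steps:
E = -21206 (E = 121 - 1*21327 = 121 - 21327 = -21206)
(-24547 + (13216 - 1*(-6615)))/(E + 30177) = (-24547 + (13216 - 1*(-6615)))/(-21206 + 30177) = (-24547 + (13216 + 6615))/8971 = (-24547 + 19831)*(1/8971) = -4716*1/8971 = -4716/8971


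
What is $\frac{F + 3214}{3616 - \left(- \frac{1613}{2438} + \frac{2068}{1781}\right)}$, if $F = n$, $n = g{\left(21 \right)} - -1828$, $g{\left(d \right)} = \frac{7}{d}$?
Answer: $\frac{65682613906}{47096355051} \approx 1.3946$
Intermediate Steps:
$n = \frac{5485}{3}$ ($n = \frac{7}{21} - -1828 = 7 \cdot \frac{1}{21} + 1828 = \frac{1}{3} + 1828 = \frac{5485}{3} \approx 1828.3$)
$F = \frac{5485}{3} \approx 1828.3$
$\frac{F + 3214}{3616 - \left(- \frac{1613}{2438} + \frac{2068}{1781}\right)} = \frac{\frac{5485}{3} + 3214}{3616 - \left(- \frac{1613}{2438} + \frac{2068}{1781}\right)} = \frac{15127}{3 \left(3616 - \frac{2169031}{4342078}\right)} = \frac{15127}{3 \cdot \frac{15698785017}{4342078}} = \frac{15127}{3} \cdot \frac{4342078}{15698785017} = \frac{65682613906}{47096355051}$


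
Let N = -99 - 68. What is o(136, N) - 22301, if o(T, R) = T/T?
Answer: -22300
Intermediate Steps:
N = -167
o(T, R) = 1
o(136, N) - 22301 = 1 - 22301 = -22300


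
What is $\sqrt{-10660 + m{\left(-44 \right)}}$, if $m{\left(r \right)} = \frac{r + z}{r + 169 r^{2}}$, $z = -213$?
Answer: $\frac{i \sqrt{285209865652745}}{163570} \approx 103.25 i$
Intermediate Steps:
$m{\left(r \right)} = \frac{-213 + r}{r + 169 r^{2}}$ ($m{\left(r \right)} = \frac{r - 213}{r + 169 r^{2}} = \frac{-213 + r}{r + 169 r^{2}}$)
$\sqrt{-10660 + m{\left(-44 \right)}} = \sqrt{-10660 + \frac{-213 - 44}{\left(-44\right) \left(1 + 169 \left(-44\right)\right)}} = \sqrt{-10660 - \frac{1}{44} \frac{1}{1 - 7436} \left(-257\right)} = \sqrt{-10660 - \frac{1}{44} \frac{1}{-7435} \left(-257\right)} = \sqrt{-10660 - \left(- \frac{1}{327140}\right) \left(-257\right)} = \sqrt{-10660 - \frac{257}{327140}} = \sqrt{- \frac{3487312657}{327140}} = \frac{i \sqrt{285209865652745}}{163570}$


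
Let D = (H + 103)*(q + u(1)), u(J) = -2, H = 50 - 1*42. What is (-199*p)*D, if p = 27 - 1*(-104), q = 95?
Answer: -269110287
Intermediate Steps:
H = 8 (H = 50 - 42 = 8)
p = 131 (p = 27 + 104 = 131)
D = 10323 (D = (8 + 103)*(95 - 2) = 111*93 = 10323)
(-199*p)*D = -199*131*10323 = -26069*10323 = -269110287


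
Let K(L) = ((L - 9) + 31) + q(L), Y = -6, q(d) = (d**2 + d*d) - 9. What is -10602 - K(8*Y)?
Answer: -15175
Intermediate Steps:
q(d) = -9 + 2*d**2 (q(d) = (d**2 + d**2) - 9 = 2*d**2 - 9 = -9 + 2*d**2)
K(L) = 13 + L + 2*L**2 (K(L) = ((L - 9) + 31) + (-9 + 2*L**2) = ((-9 + L) + 31) + (-9 + 2*L**2) = (22 + L) + (-9 + 2*L**2) = 13 + L + 2*L**2)
-10602 - K(8*Y) = -10602 - (13 + 8*(-6) + 2*(8*(-6))**2) = -10602 - (13 - 48 + 2*(-48)**2) = -10602 - (13 - 48 + 2*2304) = -10602 - (13 - 48 + 4608) = -10602 - 1*4573 = -10602 - 4573 = -15175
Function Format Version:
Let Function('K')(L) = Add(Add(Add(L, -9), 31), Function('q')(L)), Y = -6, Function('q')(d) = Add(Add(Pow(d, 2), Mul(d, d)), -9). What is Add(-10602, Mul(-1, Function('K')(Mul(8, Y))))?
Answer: -15175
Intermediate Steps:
Function('q')(d) = Add(-9, Mul(2, Pow(d, 2))) (Function('q')(d) = Add(Add(Pow(d, 2), Pow(d, 2)), -9) = Add(Mul(2, Pow(d, 2)), -9) = Add(-9, Mul(2, Pow(d, 2))))
Function('K')(L) = Add(13, L, Mul(2, Pow(L, 2))) (Function('K')(L) = Add(Add(Add(L, -9), 31), Add(-9, Mul(2, Pow(L, 2)))) = Add(Add(Add(-9, L), 31), Add(-9, Mul(2, Pow(L, 2)))) = Add(Add(22, L), Add(-9, Mul(2, Pow(L, 2)))) = Add(13, L, Mul(2, Pow(L, 2))))
Add(-10602, Mul(-1, Function('K')(Mul(8, Y)))) = Add(-10602, Mul(-1, Add(13, Mul(8, -6), Mul(2, Pow(Mul(8, -6), 2))))) = Add(-10602, Mul(-1, Add(13, -48, Mul(2, Pow(-48, 2))))) = Add(-10602, Mul(-1, Add(13, -48, Mul(2, 2304)))) = Add(-10602, Mul(-1, Add(13, -48, 4608))) = Add(-10602, Mul(-1, 4573)) = Add(-10602, -4573) = -15175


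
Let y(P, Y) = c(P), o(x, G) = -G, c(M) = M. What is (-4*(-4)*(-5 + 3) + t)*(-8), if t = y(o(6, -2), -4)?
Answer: 240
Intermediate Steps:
y(P, Y) = P
t = 2 (t = -1*(-2) = 2)
(-4*(-4)*(-5 + 3) + t)*(-8) = (-4*(-4)*(-5 + 3) + 2)*(-8) = (-(-16)*(-2) + 2)*(-8) = (-1*32 + 2)*(-8) = (-32 + 2)*(-8) = -30*(-8) = 240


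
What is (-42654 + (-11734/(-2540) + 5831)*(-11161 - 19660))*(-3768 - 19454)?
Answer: 2652833746388927/635 ≈ 4.1777e+12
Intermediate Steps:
(-42654 + (-11734/(-2540) + 5831)*(-11161 - 19660))*(-3768 - 19454) = (-42654 + (-11734*(-1/2540) + 5831)*(-30821))*(-23222) = (-42654 + (5867/1270 + 5831)*(-30821))*(-23222) = (-42654 + (7411237/1270)*(-30821))*(-23222) = (-42654 - 228421735577/1270)*(-23222) = -228475906157/1270*(-23222) = 2652833746388927/635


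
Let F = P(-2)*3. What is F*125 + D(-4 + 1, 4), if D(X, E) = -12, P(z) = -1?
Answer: -387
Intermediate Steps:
F = -3 (F = -1*3 = -3)
F*125 + D(-4 + 1, 4) = -3*125 - 12 = -375 - 12 = -387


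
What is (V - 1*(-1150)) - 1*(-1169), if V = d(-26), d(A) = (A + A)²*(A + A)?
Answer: -138289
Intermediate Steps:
d(A) = 8*A³ (d(A) = (2*A)²*(2*A) = (4*A²)*(2*A) = 8*A³)
V = -140608 (V = 8*(-26)³ = 8*(-17576) = -140608)
(V - 1*(-1150)) - 1*(-1169) = (-140608 - 1*(-1150)) - 1*(-1169) = (-140608 + 1150) + 1169 = -139458 + 1169 = -138289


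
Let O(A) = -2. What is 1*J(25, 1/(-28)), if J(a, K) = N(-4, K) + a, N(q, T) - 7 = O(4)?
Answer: 30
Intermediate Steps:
N(q, T) = 5 (N(q, T) = 7 - 2 = 5)
J(a, K) = 5 + a
1*J(25, 1/(-28)) = 1*(5 + 25) = 1*30 = 30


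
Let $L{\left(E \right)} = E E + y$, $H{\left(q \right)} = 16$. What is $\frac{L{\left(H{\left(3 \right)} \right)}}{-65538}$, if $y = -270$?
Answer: $\frac{7}{32769} \approx 0.00021362$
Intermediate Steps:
$L{\left(E \right)} = -270 + E^{2}$ ($L{\left(E \right)} = E E - 270 = E^{2} - 270 = -270 + E^{2}$)
$\frac{L{\left(H{\left(3 \right)} \right)}}{-65538} = \frac{-270 + 16^{2}}{-65538} = \left(-270 + 256\right) \left(- \frac{1}{65538}\right) = \left(-14\right) \left(- \frac{1}{65538}\right) = \frac{7}{32769}$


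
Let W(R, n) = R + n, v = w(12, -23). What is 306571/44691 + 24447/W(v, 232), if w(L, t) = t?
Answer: 1156634216/9340419 ≈ 123.83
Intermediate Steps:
v = -23
306571/44691 + 24447/W(v, 232) = 306571/44691 + 24447/(-23 + 232) = 306571*(1/44691) + 24447/209 = 306571/44691 + 24447*(1/209) = 306571/44691 + 24447/209 = 1156634216/9340419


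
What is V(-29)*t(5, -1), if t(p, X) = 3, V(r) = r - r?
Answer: 0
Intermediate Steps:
V(r) = 0
V(-29)*t(5, -1) = 0*3 = 0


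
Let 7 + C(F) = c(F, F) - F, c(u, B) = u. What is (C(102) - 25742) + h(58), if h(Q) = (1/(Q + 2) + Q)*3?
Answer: -511499/20 ≈ -25575.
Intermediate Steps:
C(F) = -7 (C(F) = -7 + (F - F) = -7 + 0 = -7)
h(Q) = 3*Q + 3/(2 + Q) (h(Q) = (1/(2 + Q) + Q)*3 = (Q + 1/(2 + Q))*3 = 3*Q + 3/(2 + Q))
(C(102) - 25742) + h(58) = (-7 - 25742) + 3*(1 + 58**2 + 2*58)/(2 + 58) = -25749 + 3*(1 + 3364 + 116)/60 = -25749 + 3*(1/60)*3481 = -25749 + 3481/20 = -511499/20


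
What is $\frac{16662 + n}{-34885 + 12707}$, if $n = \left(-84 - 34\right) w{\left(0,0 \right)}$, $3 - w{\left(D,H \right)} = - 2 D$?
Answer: $- \frac{8154}{11089} \approx -0.73532$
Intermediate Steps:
$w{\left(D,H \right)} = 3 + 2 D$ ($w{\left(D,H \right)} = 3 - - 2 D = 3 + 2 D$)
$n = -354$ ($n = \left(-84 - 34\right) \left(3 + 2 \cdot 0\right) = - 118 \left(3 + 0\right) = \left(-118\right) 3 = -354$)
$\frac{16662 + n}{-34885 + 12707} = \frac{16662 - 354}{-34885 + 12707} = \frac{16308}{-22178} = 16308 \left(- \frac{1}{22178}\right) = - \frac{8154}{11089}$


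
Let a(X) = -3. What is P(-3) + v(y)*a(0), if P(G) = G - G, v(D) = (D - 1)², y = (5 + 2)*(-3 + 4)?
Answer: -108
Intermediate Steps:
y = 7 (y = 7*1 = 7)
v(D) = (-1 + D)²
P(G) = 0
P(-3) + v(y)*a(0) = 0 + (-1 + 7)²*(-3) = 0 + 6²*(-3) = 0 + 36*(-3) = 0 - 108 = -108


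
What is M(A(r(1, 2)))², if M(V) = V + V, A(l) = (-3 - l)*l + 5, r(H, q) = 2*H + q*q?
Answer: 9604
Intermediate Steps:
r(H, q) = q² + 2*H (r(H, q) = 2*H + q² = q² + 2*H)
A(l) = 5 + l*(-3 - l) (A(l) = l*(-3 - l) + 5 = 5 + l*(-3 - l))
M(V) = 2*V
M(A(r(1, 2)))² = (2*(5 - (2² + 2*1)² - 3*(2² + 2*1)))² = (2*(5 - (4 + 2)² - 3*(4 + 2)))² = (2*(5 - 1*6² - 3*6))² = (2*(5 - 1*36 - 18))² = (2*(5 - 36 - 18))² = (2*(-49))² = (-98)² = 9604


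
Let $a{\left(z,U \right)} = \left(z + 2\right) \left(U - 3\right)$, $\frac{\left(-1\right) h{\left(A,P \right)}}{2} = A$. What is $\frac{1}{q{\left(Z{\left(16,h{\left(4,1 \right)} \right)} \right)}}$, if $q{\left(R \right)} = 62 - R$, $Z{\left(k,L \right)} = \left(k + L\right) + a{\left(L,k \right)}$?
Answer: $\frac{1}{132} \approx 0.0075758$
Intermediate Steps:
$h{\left(A,P \right)} = - 2 A$
$a{\left(z,U \right)} = \left(-3 + U\right) \left(2 + z\right)$ ($a{\left(z,U \right)} = \left(2 + z\right) \left(-3 + U\right) = \left(-3 + U\right) \left(2 + z\right)$)
$Z{\left(k,L \right)} = -6 - 2 L + 3 k + L k$ ($Z{\left(k,L \right)} = \left(k + L\right) + \left(-6 - 3 L + 2 k + k L\right) = \left(L + k\right) + \left(-6 - 3 L + 2 k + L k\right) = -6 - 2 L + 3 k + L k$)
$\frac{1}{q{\left(Z{\left(16,h{\left(4,1 \right)} \right)} \right)}} = \frac{1}{62 - \left(-6 - 2 \left(\left(-2\right) 4\right) + 3 \cdot 16 + \left(-2\right) 4 \cdot 16\right)} = \frac{1}{62 - \left(-6 - -16 + 48 - 128\right)} = \frac{1}{62 - \left(-6 + 16 + 48 - 128\right)} = \frac{1}{62 - -70} = \frac{1}{62 + 70} = \frac{1}{132}$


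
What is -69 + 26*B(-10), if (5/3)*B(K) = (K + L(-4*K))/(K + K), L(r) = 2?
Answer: -1569/25 ≈ -62.760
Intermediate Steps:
B(K) = 3*(2 + K)/(10*K) (B(K) = 3*((K + 2)/(K + K))/5 = 3*((2 + K)/((2*K)))/5 = 3*((2 + K)*(1/(2*K)))/5 = 3*((2 + K)/(2*K))/5 = 3*(2 + K)/(10*K))
-69 + 26*B(-10) = -69 + 26*((3/10)*(2 - 10)/(-10)) = -69 + 26*((3/10)*(-⅒)*(-8)) = -69 + 26*(6/25) = -69 + 156/25 = -1569/25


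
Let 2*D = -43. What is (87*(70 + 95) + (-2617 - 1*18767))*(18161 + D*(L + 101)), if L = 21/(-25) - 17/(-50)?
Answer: -449863029/4 ≈ -1.1247e+8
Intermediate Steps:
D = -43/2 (D = (½)*(-43) = -43/2 ≈ -21.500)
L = -½ (L = 21*(-1/25) - 17*(-1/50) = -21/25 + 17/50 = -½ ≈ -0.50000)
(87*(70 + 95) + (-2617 - 1*18767))*(18161 + D*(L + 101)) = (87*(70 + 95) + (-2617 - 1*18767))*(18161 - 43*(-½ + 101)/2) = (87*165 + (-2617 - 18767))*(18161 - 43/2*201/2) = (14355 - 21384)*(18161 - 8643/4) = -7029*64001/4 = -449863029/4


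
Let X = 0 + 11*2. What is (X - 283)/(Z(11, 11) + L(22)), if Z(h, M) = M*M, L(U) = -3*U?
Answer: -261/55 ≈ -4.7455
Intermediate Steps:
X = 22 (X = 0 + 22 = 22)
Z(h, M) = M²
(X - 283)/(Z(11, 11) + L(22)) = (22 - 283)/(11² - 3*22) = -261/(121 - 66) = -261/55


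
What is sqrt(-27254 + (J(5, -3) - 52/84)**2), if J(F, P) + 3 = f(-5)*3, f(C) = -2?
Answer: I*sqrt(11978210)/21 ≈ 164.81*I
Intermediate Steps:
J(F, P) = -9 (J(F, P) = -3 - 2*3 = -3 - 6 = -9)
sqrt(-27254 + (J(5, -3) - 52/84)**2) = sqrt(-27254 + (-9 - 52/84)**2) = sqrt(-27254 + (-9 - 52*1/84)**2) = sqrt(-27254 + (-9 - 13/21)**2) = sqrt(-27254 + (-202/21)**2) = sqrt(-27254 + 40804/441) = sqrt(-11978210/441) = I*sqrt(11978210)/21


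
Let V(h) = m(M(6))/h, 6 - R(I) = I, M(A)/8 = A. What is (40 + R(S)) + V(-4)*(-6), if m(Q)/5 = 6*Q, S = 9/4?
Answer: 8815/4 ≈ 2203.8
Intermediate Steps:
M(A) = 8*A
S = 9/4 (S = 9*(¼) = 9/4 ≈ 2.2500)
R(I) = 6 - I
m(Q) = 30*Q (m(Q) = 5*(6*Q) = 30*Q)
V(h) = 1440/h (V(h) = (30*(8*6))/h = (30*48)/h = 1440/h)
(40 + R(S)) + V(-4)*(-6) = (40 + (6 - 1*9/4)) + (1440/(-4))*(-6) = (40 + (6 - 9/4)) + (1440*(-¼))*(-6) = (40 + 15/4) - 360*(-6) = 175/4 + 2160 = 8815/4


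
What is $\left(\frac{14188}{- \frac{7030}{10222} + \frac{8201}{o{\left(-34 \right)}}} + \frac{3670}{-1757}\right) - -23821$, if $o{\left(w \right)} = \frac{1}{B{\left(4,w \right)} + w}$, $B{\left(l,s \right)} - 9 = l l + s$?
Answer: $\frac{992479023625925}{41667761016} \approx 23819.0$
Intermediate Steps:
$B{\left(l,s \right)} = 9 + s + l^{2}$ ($B{\left(l,s \right)} = 9 + \left(l l + s\right) = 9 + \left(l^{2} + s\right) = 9 + \left(s + l^{2}\right) = 9 + s + l^{2}$)
$o{\left(w \right)} = \frac{1}{25 + 2 w}$ ($o{\left(w \right)} = \frac{1}{\left(9 + w + 4^{2}\right) + w} = \frac{1}{\left(9 + w + 16\right) + w} = \frac{1}{\left(25 + w\right) + w} = \frac{1}{25 + 2 w}$)
$\left(\frac{14188}{- \frac{7030}{10222} + \frac{8201}{o{\left(-34 \right)}}} + \frac{3670}{-1757}\right) - -23821 = \left(\frac{14188}{- \frac{7030}{10222} + \frac{8201}{\frac{1}{25 + 2 \left(-34\right)}}} + \frac{3670}{-1757}\right) - -23821 = \left(\frac{14188}{\left(-7030\right) \frac{1}{10222} + \frac{8201}{\frac{1}{25 - 68}}} + 3670 \left(- \frac{1}{1757}\right)\right) + 23821 = \left(\frac{14188}{- \frac{185}{269} + \frac{8201}{\frac{1}{-43}}} - \frac{3670}{1757}\right) + 23821 = \left(\frac{14188}{- \frac{185}{269} + \frac{8201}{- \frac{1}{43}}} - \frac{3670}{1757}\right) + 23821 = \left(\frac{14188}{- \frac{185}{269} + 8201 \left(-43\right)} - \frac{3670}{1757}\right) + 23821 = \left(\frac{14188}{- \frac{185}{269} - 352643} - \frac{3670}{1757}\right) + 23821 = \left(\frac{14188}{- \frac{94861152}{269}} - \frac{3670}{1757}\right) + 23821 = \left(14188 \left(- \frac{269}{94861152}\right) - \frac{3670}{1757}\right) + 23821 = \left(- \frac{954143}{23715288} - \frac{3670}{1757}\right) + 23821 = - \frac{88711536211}{41667761016} + 23821 = \frac{992479023625925}{41667761016}$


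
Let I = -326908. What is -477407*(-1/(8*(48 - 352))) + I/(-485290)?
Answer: -115442901387/590112640 ≈ -195.63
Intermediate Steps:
-477407*(-1/(8*(48 - 352))) + I/(-485290) = -477407*(-1/(8*(48 - 352))) - 326908/(-485290) = -477407/((-304*(-8))) - 326908*(-1/485290) = -477407/2432 + 163454/242645 = -115442901387/590112640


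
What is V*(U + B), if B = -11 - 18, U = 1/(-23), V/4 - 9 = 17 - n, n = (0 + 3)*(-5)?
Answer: -109552/23 ≈ -4763.1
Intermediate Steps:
n = -15 (n = 3*(-5) = -15)
V = 164 (V = 36 + 4*(17 - 1*(-15)) = 36 + 4*(17 + 15) = 36 + 4*32 = 36 + 128 = 164)
U = -1/23 ≈ -0.043478
B = -29
V*(U + B) = 164*(-1/23 - 29) = 164*(-668/23) = -109552/23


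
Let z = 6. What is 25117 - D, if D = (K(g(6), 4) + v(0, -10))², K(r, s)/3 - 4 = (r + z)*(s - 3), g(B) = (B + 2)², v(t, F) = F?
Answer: -19827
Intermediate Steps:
g(B) = (2 + B)²
K(r, s) = 12 + 3*(-3 + s)*(6 + r) (K(r, s) = 12 + 3*((r + 6)*(s - 3)) = 12 + 3*((6 + r)*(-3 + s)) = 12 + 3*((-3 + s)*(6 + r)) = 12 + 3*(-3 + s)*(6 + r))
D = 44944 (D = ((-42 - 9*(2 + 6)² + 18*4 + 3*(2 + 6)²*4) - 10)² = ((-42 - 9*8² + 72 + 3*8²*4) - 10)² = ((-42 - 9*64 + 72 + 3*64*4) - 10)² = ((-42 - 576 + 72 + 768) - 10)² = (222 - 10)² = 212² = 44944)
25117 - D = 25117 - 1*44944 = 25117 - 44944 = -19827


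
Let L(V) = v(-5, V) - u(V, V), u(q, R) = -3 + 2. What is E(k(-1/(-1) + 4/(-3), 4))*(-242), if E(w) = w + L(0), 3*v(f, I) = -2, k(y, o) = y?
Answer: 0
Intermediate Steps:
u(q, R) = -1
v(f, I) = -⅔ (v(f, I) = (⅓)*(-2) = -⅔)
L(V) = ⅓ (L(V) = -⅔ - 1*(-1) = -⅔ + 1 = ⅓)
E(w) = ⅓ + w (E(w) = w + ⅓ = ⅓ + w)
E(k(-1/(-1) + 4/(-3), 4))*(-242) = (⅓ + (-1/(-1) + 4/(-3)))*(-242) = (⅓ + (-1*(-1) + 4*(-⅓)))*(-242) = (⅓ + (1 - 4/3))*(-242) = (⅓ - ⅓)*(-242) = 0*(-242) = 0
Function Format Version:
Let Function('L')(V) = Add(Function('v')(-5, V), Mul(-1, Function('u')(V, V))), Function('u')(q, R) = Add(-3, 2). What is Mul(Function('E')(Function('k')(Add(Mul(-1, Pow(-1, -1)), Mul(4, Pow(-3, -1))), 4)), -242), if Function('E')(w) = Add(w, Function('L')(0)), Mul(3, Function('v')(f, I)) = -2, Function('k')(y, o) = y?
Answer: 0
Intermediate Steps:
Function('u')(q, R) = -1
Function('v')(f, I) = Rational(-2, 3) (Function('v')(f, I) = Mul(Rational(1, 3), -2) = Rational(-2, 3))
Function('L')(V) = Rational(1, 3) (Function('L')(V) = Add(Rational(-2, 3), Mul(-1, -1)) = Add(Rational(-2, 3), 1) = Rational(1, 3))
Function('E')(w) = Add(Rational(1, 3), w) (Function('E')(w) = Add(w, Rational(1, 3)) = Add(Rational(1, 3), w))
Mul(Function('E')(Function('k')(Add(Mul(-1, Pow(-1, -1)), Mul(4, Pow(-3, -1))), 4)), -242) = Mul(Add(Rational(1, 3), Add(Mul(-1, Pow(-1, -1)), Mul(4, Pow(-3, -1)))), -242) = Mul(Add(Rational(1, 3), Add(Mul(-1, -1), Mul(4, Rational(-1, 3)))), -242) = Mul(Add(Rational(1, 3), Add(1, Rational(-4, 3))), -242) = Mul(Add(Rational(1, 3), Rational(-1, 3)), -242) = Mul(0, -242) = 0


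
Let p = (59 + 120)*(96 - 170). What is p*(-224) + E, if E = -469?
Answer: 2966635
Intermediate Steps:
p = -13246 (p = 179*(-74) = -13246)
p*(-224) + E = -13246*(-224) - 469 = 2967104 - 469 = 2966635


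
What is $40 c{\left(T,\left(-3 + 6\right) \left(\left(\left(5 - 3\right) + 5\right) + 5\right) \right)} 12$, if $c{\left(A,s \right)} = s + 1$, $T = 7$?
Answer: $17760$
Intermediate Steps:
$c{\left(A,s \right)} = 1 + s$
$40 c{\left(T,\left(-3 + 6\right) \left(\left(\left(5 - 3\right) + 5\right) + 5\right) \right)} 12 = 40 \left(1 + \left(-3 + 6\right) \left(\left(\left(5 - 3\right) + 5\right) + 5\right)\right) 12 = 40 \left(1 + 3 \left(\left(2 + 5\right) + 5\right)\right) 12 = 40 \left(1 + 3 \left(7 + 5\right)\right) 12 = 40 \left(1 + 3 \cdot 12\right) 12 = 40 \left(1 + 36\right) 12 = 40 \cdot 37 \cdot 12 = 1480 \cdot 12 = 17760$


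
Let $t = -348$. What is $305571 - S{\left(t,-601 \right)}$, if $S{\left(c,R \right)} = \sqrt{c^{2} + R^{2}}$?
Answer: $305571 - \sqrt{482305} \approx 3.0488 \cdot 10^{5}$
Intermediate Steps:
$S{\left(c,R \right)} = \sqrt{R^{2} + c^{2}}$
$305571 - S{\left(t,-601 \right)} = 305571 - \sqrt{\left(-601\right)^{2} + \left(-348\right)^{2}} = 305571 - \sqrt{361201 + 121104} = 305571 - \sqrt{482305}$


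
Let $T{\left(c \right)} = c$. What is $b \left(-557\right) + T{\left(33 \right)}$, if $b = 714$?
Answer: $-397665$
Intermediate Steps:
$b \left(-557\right) + T{\left(33 \right)} = 714 \left(-557\right) + 33 = -397698 + 33 = -397665$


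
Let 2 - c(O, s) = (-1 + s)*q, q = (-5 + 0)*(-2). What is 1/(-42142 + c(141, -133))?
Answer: -1/40800 ≈ -2.4510e-5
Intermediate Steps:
q = 10 (q = -5*(-2) = 10)
c(O, s) = 12 - 10*s (c(O, s) = 2 - (-1 + s)*10 = 2 - (-10 + 10*s) = 2 + (10 - 10*s) = 12 - 10*s)
1/(-42142 + c(141, -133)) = 1/(-42142 + (12 - 10*(-133))) = 1/(-42142 + (12 + 1330)) = 1/(-42142 + 1342) = 1/(-40800) = -1/40800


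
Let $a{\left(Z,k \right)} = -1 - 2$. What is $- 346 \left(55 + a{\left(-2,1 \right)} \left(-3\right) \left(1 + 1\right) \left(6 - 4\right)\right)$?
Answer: $-31486$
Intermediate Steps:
$a{\left(Z,k \right)} = -3$
$- 346 \left(55 + a{\left(-2,1 \right)} \left(-3\right) \left(1 + 1\right) \left(6 - 4\right)\right) = - 346 \left(55 + \left(-3\right) \left(-3\right) \left(1 + 1\right) \left(6 - 4\right)\right) = - 346 \left(55 + 9 \cdot 2 \cdot 2\right) = - 346 \left(55 + 9 \cdot 4\right) = - 346 \left(55 + 36\right) = \left(-346\right) 91 = -31486$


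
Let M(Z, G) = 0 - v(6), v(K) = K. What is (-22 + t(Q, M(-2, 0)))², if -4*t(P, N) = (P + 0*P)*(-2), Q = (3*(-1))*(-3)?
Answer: 1225/4 ≈ 306.25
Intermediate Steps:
M(Z, G) = -6 (M(Z, G) = 0 - 1*6 = 0 - 6 = -6)
Q = 9 (Q = -3*(-3) = 9)
t(P, N) = P/2 (t(P, N) = -(P + 0*P)*(-2)/4 = -(P + 0)*(-2)/4 = -P*(-2)/4 = -(-1)*P/2 = P/2)
(-22 + t(Q, M(-2, 0)))² = (-22 + (½)*9)² = (-22 + 9/2)² = (-35/2)² = 1225/4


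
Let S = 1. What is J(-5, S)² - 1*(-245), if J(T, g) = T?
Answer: 270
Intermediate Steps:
J(-5, S)² - 1*(-245) = (-5)² - 1*(-245) = 25 + 245 = 270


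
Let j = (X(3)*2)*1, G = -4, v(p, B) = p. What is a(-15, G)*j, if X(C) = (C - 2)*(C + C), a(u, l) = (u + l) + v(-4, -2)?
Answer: -276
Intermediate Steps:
a(u, l) = -4 + l + u (a(u, l) = (u + l) - 4 = (l + u) - 4 = -4 + l + u)
X(C) = 2*C*(-2 + C) (X(C) = (-2 + C)*(2*C) = 2*C*(-2 + C))
j = 12 (j = ((2*3*(-2 + 3))*2)*1 = ((2*3*1)*2)*1 = (6*2)*1 = 12*1 = 12)
a(-15, G)*j = (-4 - 4 - 15)*12 = -23*12 = -276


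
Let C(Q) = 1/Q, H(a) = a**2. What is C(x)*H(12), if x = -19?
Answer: -144/19 ≈ -7.5789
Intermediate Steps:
C(x)*H(12) = 12**2/(-19) = -1/19*144 = -144/19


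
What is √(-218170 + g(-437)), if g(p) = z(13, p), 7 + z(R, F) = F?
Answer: I*√218614 ≈ 467.56*I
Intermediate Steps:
z(R, F) = -7 + F
g(p) = -7 + p
√(-218170 + g(-437)) = √(-218170 + (-7 - 437)) = √(-218170 - 444) = √(-218614) = I*√218614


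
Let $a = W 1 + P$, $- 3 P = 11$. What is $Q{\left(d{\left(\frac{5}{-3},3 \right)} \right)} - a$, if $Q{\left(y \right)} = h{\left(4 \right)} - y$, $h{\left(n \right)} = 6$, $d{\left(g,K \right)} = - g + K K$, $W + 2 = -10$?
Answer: $11$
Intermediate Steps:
$P = - \frac{11}{3}$ ($P = \left(- \frac{1}{3}\right) 11 = - \frac{11}{3} \approx -3.6667$)
$W = -12$ ($W = -2 - 10 = -12$)
$d{\left(g,K \right)} = K^{2} - g$ ($d{\left(g,K \right)} = - g + K^{2} = K^{2} - g$)
$Q{\left(y \right)} = 6 - y$
$a = - \frac{47}{3}$ ($a = \left(-12\right) 1 - \frac{11}{3} = -12 - \frac{11}{3} = - \frac{47}{3} \approx -15.667$)
$Q{\left(d{\left(\frac{5}{-3},3 \right)} \right)} - a = \left(6 - \left(3^{2} - \frac{5}{-3}\right)\right) - - \frac{47}{3} = \left(6 - \left(9 - 5 \left(- \frac{1}{3}\right)\right)\right) + \frac{47}{3} = \left(6 - \left(9 - - \frac{5}{3}\right)\right) + \frac{47}{3} = \left(6 - \left(9 + \frac{5}{3}\right)\right) + \frac{47}{3} = \left(6 - \frac{32}{3}\right) + \frac{47}{3} = - \frac{14}{3} + \frac{47}{3} = 11$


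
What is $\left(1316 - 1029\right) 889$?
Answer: $255143$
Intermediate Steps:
$\left(1316 - 1029\right) 889 = 287 \cdot 889 = 255143$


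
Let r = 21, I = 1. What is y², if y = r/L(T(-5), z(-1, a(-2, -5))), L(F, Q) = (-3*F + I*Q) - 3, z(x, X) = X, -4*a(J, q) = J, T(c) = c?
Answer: 1764/625 ≈ 2.8224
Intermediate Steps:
a(J, q) = -J/4
L(F, Q) = -3 + Q - 3*F (L(F, Q) = (-3*F + 1*Q) - 3 = (-3*F + Q) - 3 = (Q - 3*F) - 3 = -3 + Q - 3*F)
y = 42/25 (y = 21/(-3 - ¼*(-2) - 3*(-5)) = 21/(-3 + ½ + 15) = 21/(25/2) = 21*(2/25) = 42/25 ≈ 1.6800)
y² = (42/25)² = 1764/625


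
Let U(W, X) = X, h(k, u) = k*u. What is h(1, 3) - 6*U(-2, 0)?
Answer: 3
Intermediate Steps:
h(1, 3) - 6*U(-2, 0) = 1*3 - 6*0 = 3 + 0 = 3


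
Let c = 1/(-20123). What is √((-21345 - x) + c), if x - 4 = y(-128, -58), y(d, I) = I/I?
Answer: I*√8645365024273/20123 ≈ 146.12*I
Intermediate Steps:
y(d, I) = 1
x = 5 (x = 4 + 1 = 5)
c = -1/20123 ≈ -4.9694e-5
√((-21345 - x) + c) = √((-21345 - 1*5) - 1/20123) = √((-21345 - 5) - 1/20123) = √(-21350 - 1/20123) = √(-429626051/20123) = I*√8645365024273/20123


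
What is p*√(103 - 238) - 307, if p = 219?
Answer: -307 + 657*I*√15 ≈ -307.0 + 2544.6*I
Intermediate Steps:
p*√(103 - 238) - 307 = 219*√(103 - 238) - 307 = 219*√(-135) - 307 = 219*(3*I*√15) - 307 = 657*I*√15 - 307 = -307 + 657*I*√15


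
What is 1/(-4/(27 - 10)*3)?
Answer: -17/12 ≈ -1.4167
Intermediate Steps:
1/(-4/(27 - 10)*3) = 1/(-4/17*3) = 1/(-12/17) = -17/12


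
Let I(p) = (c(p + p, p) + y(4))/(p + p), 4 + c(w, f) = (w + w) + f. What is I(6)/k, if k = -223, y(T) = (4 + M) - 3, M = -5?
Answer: -11/1338 ≈ -0.0082212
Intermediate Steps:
c(w, f) = -4 + f + 2*w (c(w, f) = -4 + ((w + w) + f) = -4 + (2*w + f) = -4 + (f + 2*w) = -4 + f + 2*w)
y(T) = -4 (y(T) = (4 - 5) - 3 = -1 - 3 = -4)
I(p) = (-8 + 5*p)/(2*p) (I(p) = ((-4 + p + 2*(p + p)) - 4)/(p + p) = ((-4 + p + 2*(2*p)) - 4)/((2*p)) = ((-4 + p + 4*p) - 4)*(1/(2*p)) = ((-4 + 5*p) - 4)*(1/(2*p)) = (-8 + 5*p)*(1/(2*p)) = (-8 + 5*p)/(2*p))
I(6)/k = (5/2 - 4/6)/(-223) = (5/2 - 4*⅙)*(-1/223) = (5/2 - ⅔)*(-1/223) = (11/6)*(-1/223) = -11/1338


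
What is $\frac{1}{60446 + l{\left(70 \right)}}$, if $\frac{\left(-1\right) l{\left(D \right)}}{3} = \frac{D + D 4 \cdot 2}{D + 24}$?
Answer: $\frac{47}{2840017} \approx 1.6549 \cdot 10^{-5}$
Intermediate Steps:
$l{\left(D \right)} = - \frac{27 D}{24 + D}$ ($l{\left(D \right)} = - 3 \frac{D + D 4 \cdot 2}{D + 24} = - 3 \frac{D + 4 D 2}{24 + D} = - 3 \frac{D + 8 D}{24 + D} = - 3 \frac{9 D}{24 + D} = - \frac{27 D}{24 + D}$)
$\frac{1}{60446 + l{\left(70 \right)}} = \frac{1}{60446 - \frac{1890}{24 + 70}} = \frac{1}{60446 - \frac{1890}{94}} = \frac{1}{60446 - 1890 \cdot \frac{1}{94}} = \frac{1}{60446 - \frac{945}{47}} = \frac{1}{\frac{2840017}{47}} = \frac{47}{2840017}$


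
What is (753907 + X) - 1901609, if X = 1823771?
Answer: 676069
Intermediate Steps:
(753907 + X) - 1901609 = (753907 + 1823771) - 1901609 = 2577678 - 1901609 = 676069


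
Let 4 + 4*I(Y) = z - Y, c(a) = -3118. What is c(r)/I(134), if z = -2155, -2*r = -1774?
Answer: 12472/2293 ≈ 5.4392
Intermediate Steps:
r = 887 (r = -½*(-1774) = 887)
I(Y) = -2159/4 - Y/4 (I(Y) = -1 + (-2155 - Y)/4 = -1 + (-2155/4 - Y/4) = -2159/4 - Y/4)
c(r)/I(134) = -3118/(-2159/4 - ¼*134) = -3118/(-2159/4 - 67/2) = -3118/(-2293/4) = -3118*(-4/2293) = 12472/2293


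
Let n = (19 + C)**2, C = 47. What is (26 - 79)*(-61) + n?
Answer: 7589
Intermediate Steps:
n = 4356 (n = (19 + 47)**2 = 66**2 = 4356)
(26 - 79)*(-61) + n = (26 - 79)*(-61) + 4356 = -53*(-61) + 4356 = 3233 + 4356 = 7589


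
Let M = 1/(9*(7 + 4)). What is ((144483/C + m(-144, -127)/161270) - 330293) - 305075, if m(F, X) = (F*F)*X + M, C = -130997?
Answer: -1328884953112687489/2091462732810 ≈ -6.3539e+5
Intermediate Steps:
M = 1/99 (M = 1/(9*11) = 1/99 ≈ 0.010101)
m(F, X) = 1/99 + X*F² (m(F, X) = (F*F)*X + 1/99 = F²*X + 1/99 = X*F² + 1/99 = 1/99 + X*F²)
((144483/C + m(-144, -127)/161270) - 330293) - 305075 = ((144483/(-130997) + (1/99 - 127*(-144)²)/161270) - 330293) - 305075 = ((144483*(-1/130997) + (1/99 - 127*20736)*(1/161270)) - 330293) - 305075 = ((-144483/130997 + (1/99 - 2633472)*(1/161270)) - 330293) - 305075 = ((-144483/130997 - 260713727/99*1/161270) - 330293) - 305075 = ((-144483/130997 - 260713727/15965730) - 330293) - 305075 = (-36459492663409/2091462732810 - 330293) - 305075 = -690831959900676739/2091462732810 - 305075 = -1328884953112687489/2091462732810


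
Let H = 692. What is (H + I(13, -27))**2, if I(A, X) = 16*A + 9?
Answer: 826281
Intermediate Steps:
I(A, X) = 9 + 16*A
(H + I(13, -27))**2 = (692 + (9 + 16*13))**2 = (692 + (9 + 208))**2 = (692 + 217)**2 = 909**2 = 826281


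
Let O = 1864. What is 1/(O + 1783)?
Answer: 1/3647 ≈ 0.00027420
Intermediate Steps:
1/(O + 1783) = 1/(1864 + 1783) = 1/3647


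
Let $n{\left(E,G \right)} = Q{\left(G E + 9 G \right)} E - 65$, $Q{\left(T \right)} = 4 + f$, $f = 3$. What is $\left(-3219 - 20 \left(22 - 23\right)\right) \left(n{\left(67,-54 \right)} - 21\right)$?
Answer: $-1225217$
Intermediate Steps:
$Q{\left(T \right)} = 7$ ($Q{\left(T \right)} = 4 + 3 = 7$)
$n{\left(E,G \right)} = -65 + 7 E$ ($n{\left(E,G \right)} = 7 E - 65 = -65 + 7 E$)
$\left(-3219 - 20 \left(22 - 23\right)\right) \left(n{\left(67,-54 \right)} - 21\right) = \left(-3219 - 20 \left(22 - 23\right)\right) \left(\left(-65 + 7 \cdot 67\right) - 21\right) = \left(-3219 - -20\right) \left(\left(-65 + 469\right) - 21\right) = \left(-3219 + 20\right) \left(404 - 21\right) = \left(-3199\right) 383 = -1225217$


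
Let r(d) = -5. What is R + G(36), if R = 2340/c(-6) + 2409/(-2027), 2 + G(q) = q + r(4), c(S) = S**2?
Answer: 188129/2027 ≈ 92.812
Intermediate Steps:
G(q) = -7 + q (G(q) = -2 + (q - 5) = -2 + (-5 + q) = -7 + q)
R = 129346/2027 (R = 2340/((-6)**2) + 2409/(-2027) = 2340/36 + 2409*(-1/2027) = 2340*(1/36) - 2409/2027 = 65 - 2409/2027 = 129346/2027 ≈ 63.812)
R + G(36) = 129346/2027 + (-7 + 36) = 129346/2027 + 29 = 188129/2027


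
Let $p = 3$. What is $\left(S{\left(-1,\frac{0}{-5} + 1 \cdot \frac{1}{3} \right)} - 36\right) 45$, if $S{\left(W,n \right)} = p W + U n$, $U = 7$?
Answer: $-1650$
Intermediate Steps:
$S{\left(W,n \right)} = 3 W + 7 n$
$\left(S{\left(-1,\frac{0}{-5} + 1 \cdot \frac{1}{3} \right)} - 36\right) 45 = \left(\left(3 \left(-1\right) + 7 \left(\frac{0}{-5} + 1 \cdot \frac{1}{3}\right)\right) - 36\right) 45 = \left(\left(-3 + 7 \left(0 \left(- \frac{1}{5}\right) + 1 \cdot \frac{1}{3}\right)\right) - 36\right) 45 = \left(\left(-3 + 7 \left(0 + \frac{1}{3}\right)\right) - 36\right) 45 = \left(\left(-3 + 7 \cdot \frac{1}{3}\right) - 36\right) 45 = \left(\left(-3 + \frac{7}{3}\right) - 36\right) 45 = \left(- \frac{2}{3} - 36\right) 45 = \left(- \frac{110}{3}\right) 45 = -1650$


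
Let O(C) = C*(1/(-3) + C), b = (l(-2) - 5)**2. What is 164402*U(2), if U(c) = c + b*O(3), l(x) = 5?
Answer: 328804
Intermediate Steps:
b = 0 (b = (5 - 5)**2 = 0**2 = 0)
O(C) = C*(-1/3 + C)
U(c) = c (U(c) = c + 0*(3*(-1/3 + 3)) = c + 0*(3*(8/3)) = c + 0*8 = c + 0 = c)
164402*U(2) = 164402*2 = 328804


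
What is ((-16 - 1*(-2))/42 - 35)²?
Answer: 11236/9 ≈ 1248.4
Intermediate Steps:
((-16 - 1*(-2))/42 - 35)² = ((-16 + 2)*(1/42) - 35)² = (-14*1/42 - 35)² = (-⅓ - 35)² = (-106/3)² = 11236/9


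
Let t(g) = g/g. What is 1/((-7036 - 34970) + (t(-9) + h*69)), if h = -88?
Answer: -1/48077 ≈ -2.0800e-5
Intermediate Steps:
t(g) = 1
1/((-7036 - 34970) + (t(-9) + h*69)) = 1/((-7036 - 34970) + (1 - 88*69)) = 1/(-42006 + (1 - 6072)) = 1/(-42006 - 6071) = 1/(-48077) = -1/48077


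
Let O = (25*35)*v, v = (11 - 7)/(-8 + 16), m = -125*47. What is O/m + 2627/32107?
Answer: 22189/3018058 ≈ 0.0073521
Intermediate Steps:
m = -5875
v = ½ (v = 4/8 = 4*(⅛) = ½ ≈ 0.50000)
O = 875/2 (O = (25*35)*(½) = 875*(½) = 875/2 ≈ 437.50)
O/m + 2627/32107 = (875/2)/(-5875) + 2627/32107 = (875/2)*(-1/5875) + 2627*(1/32107) = -7/94 + 2627/32107 = 22189/3018058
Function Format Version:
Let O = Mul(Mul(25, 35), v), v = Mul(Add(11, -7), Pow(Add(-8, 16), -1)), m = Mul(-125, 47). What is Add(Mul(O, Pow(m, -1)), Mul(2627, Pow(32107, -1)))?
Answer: Rational(22189, 3018058) ≈ 0.0073521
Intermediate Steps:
m = -5875
v = Rational(1, 2) (v = Mul(4, Pow(8, -1)) = Mul(4, Rational(1, 8)) = Rational(1, 2) ≈ 0.50000)
O = Rational(875, 2) (O = Mul(Mul(25, 35), Rational(1, 2)) = Mul(875, Rational(1, 2)) = Rational(875, 2) ≈ 437.50)
Add(Mul(O, Pow(m, -1)), Mul(2627, Pow(32107, -1))) = Add(Mul(Rational(875, 2), Pow(-5875, -1)), Mul(2627, Pow(32107, -1))) = Add(Mul(Rational(875, 2), Rational(-1, 5875)), Mul(2627, Rational(1, 32107))) = Add(Rational(-7, 94), Rational(2627, 32107)) = Rational(22189, 3018058)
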